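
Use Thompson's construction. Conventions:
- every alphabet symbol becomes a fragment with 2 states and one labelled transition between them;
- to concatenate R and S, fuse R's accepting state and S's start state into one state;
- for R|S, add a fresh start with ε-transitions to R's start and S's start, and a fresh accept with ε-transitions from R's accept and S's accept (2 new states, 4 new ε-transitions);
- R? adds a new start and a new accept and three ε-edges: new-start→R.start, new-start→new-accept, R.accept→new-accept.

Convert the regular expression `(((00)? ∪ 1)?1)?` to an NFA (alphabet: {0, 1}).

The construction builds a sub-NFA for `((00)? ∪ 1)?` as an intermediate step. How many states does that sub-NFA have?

11

Fragment for `((00)? ∪ 1)?`:
Each of the 3 symbol leaves contributes a 2-state fragment.
  00 → 3 states
  (00)? → 5 states
  (00)? ∪ 1 → 9 states
  ((00)? ∪ 1)? → 11 states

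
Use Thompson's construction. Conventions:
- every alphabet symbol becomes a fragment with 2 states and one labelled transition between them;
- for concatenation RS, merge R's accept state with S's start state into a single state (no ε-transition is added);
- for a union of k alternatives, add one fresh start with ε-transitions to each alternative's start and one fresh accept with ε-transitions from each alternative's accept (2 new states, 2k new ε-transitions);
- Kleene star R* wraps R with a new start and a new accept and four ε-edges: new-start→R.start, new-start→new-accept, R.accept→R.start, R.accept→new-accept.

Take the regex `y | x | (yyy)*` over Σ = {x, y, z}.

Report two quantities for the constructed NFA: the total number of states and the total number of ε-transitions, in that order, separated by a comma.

12, 10

Recursing over subexpressions:
Each of the 5 symbol leaves contributes 2 states and 0 ε-transitions.
  yyy : 4 states, 0 ε-transitions
  (yyy)* : 6 states, 4 ε-transitions
  y | x | (yyy)* : 12 states, 10 ε-transitions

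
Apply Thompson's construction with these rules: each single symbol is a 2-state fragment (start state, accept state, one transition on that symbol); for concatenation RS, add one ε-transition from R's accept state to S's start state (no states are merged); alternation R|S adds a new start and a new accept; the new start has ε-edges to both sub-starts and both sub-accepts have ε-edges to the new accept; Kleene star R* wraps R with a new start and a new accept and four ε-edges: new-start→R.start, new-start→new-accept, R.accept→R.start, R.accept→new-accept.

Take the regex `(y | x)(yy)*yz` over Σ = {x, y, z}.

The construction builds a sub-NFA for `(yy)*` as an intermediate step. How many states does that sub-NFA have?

6

Fragment for `(yy)*`:
Each of the 2 symbol leaves contributes a 2-state fragment.
  yy : 4 states
  (yy)* : 6 states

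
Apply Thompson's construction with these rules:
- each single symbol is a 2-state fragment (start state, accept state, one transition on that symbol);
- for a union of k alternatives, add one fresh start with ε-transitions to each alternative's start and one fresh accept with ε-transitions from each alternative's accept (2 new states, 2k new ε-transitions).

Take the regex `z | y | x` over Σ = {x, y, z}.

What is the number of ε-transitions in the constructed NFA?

6

Recursing over subexpressions:
Each of the 3 symbol leaves contributes 0 ε-transitions.
  z | y | x — 6 ε-transitions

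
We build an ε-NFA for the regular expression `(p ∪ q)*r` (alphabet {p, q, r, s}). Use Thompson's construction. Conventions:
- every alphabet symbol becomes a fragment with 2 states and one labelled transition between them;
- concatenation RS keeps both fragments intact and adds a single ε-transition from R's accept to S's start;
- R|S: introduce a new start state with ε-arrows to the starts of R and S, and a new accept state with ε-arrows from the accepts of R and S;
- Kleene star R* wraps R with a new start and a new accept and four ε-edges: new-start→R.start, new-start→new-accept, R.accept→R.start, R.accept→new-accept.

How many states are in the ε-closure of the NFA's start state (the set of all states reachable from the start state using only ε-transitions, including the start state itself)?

6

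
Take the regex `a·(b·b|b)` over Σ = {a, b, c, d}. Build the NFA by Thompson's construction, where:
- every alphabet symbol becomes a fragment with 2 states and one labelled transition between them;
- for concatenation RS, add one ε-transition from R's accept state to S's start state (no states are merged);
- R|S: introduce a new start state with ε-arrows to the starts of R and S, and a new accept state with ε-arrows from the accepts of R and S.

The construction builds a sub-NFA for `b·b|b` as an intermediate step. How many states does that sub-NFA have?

Fragment for `b·b|b`:
Each of the 3 symbol leaves contributes a 2-state fragment.
  b·b = 4 states
  b·b|b = 8 states

8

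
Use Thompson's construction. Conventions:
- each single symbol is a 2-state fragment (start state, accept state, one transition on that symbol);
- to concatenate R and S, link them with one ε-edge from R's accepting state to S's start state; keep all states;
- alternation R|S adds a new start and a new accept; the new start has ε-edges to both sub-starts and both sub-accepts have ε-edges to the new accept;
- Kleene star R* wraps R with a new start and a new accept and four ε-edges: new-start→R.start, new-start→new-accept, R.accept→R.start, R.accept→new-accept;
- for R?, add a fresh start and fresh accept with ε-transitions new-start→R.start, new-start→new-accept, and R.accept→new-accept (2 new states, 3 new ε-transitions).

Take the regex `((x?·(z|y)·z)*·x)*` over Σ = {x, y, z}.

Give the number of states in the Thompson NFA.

Per subexpression:
Each of the 5 symbol leaves contributes a 2-state fragment.
  x? : 4 states
  z|y : 6 states
  x?·(z|y)·z : 12 states
  (x?·(z|y)·z)* : 14 states
  (x?·(z|y)·z)*·x : 16 states
  ((x?·(z|y)·z)*·x)* : 18 states

18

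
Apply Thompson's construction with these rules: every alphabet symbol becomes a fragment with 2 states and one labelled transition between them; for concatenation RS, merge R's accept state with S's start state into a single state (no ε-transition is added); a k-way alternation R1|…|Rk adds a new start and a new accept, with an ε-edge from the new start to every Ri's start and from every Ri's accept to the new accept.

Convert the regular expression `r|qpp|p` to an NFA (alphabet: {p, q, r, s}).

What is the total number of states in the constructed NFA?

By structural recursion:
Each of the 5 symbol leaves contributes a 2-state fragment.
  qpp → 4 states
  r|qpp|p → 10 states

10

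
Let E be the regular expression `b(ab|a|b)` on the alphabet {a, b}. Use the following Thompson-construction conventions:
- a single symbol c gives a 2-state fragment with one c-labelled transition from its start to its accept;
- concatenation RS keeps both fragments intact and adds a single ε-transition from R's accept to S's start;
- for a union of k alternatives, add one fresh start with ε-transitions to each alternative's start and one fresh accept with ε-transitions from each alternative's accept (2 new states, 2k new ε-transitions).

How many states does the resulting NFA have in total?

12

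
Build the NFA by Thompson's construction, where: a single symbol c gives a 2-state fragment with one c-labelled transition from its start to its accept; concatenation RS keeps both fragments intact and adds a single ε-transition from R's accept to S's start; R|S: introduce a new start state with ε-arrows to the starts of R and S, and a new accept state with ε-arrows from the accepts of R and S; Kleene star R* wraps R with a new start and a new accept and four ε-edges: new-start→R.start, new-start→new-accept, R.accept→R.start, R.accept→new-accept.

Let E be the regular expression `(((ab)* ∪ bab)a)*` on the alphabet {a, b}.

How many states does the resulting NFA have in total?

Building bottom-up:
Each of the 6 symbol leaves contributes a 2-state fragment.
  ab = 4 states
  (ab)* = 6 states
  bab = 6 states
  (ab)* ∪ bab = 14 states
  ((ab)* ∪ bab)a = 16 states
  (((ab)* ∪ bab)a)* = 18 states

18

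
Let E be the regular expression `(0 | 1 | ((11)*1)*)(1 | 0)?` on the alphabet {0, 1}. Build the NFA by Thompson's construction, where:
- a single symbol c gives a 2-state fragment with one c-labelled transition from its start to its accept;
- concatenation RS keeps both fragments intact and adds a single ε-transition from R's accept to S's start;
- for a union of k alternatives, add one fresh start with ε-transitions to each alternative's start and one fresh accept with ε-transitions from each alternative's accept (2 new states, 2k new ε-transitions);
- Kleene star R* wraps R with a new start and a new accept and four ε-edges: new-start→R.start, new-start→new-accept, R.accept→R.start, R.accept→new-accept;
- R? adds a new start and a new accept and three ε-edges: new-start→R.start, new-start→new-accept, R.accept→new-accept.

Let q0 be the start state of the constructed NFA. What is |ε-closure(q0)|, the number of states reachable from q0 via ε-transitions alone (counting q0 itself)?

15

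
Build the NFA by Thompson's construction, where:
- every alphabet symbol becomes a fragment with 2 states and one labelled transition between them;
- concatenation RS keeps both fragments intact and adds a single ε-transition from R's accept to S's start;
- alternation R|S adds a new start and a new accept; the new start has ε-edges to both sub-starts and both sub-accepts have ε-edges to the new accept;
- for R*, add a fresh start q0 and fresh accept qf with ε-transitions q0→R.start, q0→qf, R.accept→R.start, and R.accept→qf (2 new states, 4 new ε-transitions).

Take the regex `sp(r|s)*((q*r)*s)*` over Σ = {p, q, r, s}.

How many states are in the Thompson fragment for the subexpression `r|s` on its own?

Fragment for `r|s`:
Each of the 2 symbol leaves contributes a 2-state fragment.
  r|s = 6 states

6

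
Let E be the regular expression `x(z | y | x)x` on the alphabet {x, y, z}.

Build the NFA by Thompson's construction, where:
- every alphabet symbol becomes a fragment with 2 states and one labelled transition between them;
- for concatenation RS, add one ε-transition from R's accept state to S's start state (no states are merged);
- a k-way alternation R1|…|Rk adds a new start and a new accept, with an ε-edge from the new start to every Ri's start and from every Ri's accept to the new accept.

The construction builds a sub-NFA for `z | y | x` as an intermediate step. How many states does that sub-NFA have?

8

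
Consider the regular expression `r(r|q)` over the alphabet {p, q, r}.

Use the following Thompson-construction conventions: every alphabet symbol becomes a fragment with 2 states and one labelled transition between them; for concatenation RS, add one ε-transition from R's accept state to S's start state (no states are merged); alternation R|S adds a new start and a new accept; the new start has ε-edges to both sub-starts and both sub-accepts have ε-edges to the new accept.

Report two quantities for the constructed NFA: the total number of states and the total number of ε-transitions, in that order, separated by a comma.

Building bottom-up:
Each of the 3 symbol leaves contributes 2 states and 0 ε-transitions.
  r|q — 6 states, 4 ε-transitions
  r(r|q) — 8 states, 5 ε-transitions

8, 5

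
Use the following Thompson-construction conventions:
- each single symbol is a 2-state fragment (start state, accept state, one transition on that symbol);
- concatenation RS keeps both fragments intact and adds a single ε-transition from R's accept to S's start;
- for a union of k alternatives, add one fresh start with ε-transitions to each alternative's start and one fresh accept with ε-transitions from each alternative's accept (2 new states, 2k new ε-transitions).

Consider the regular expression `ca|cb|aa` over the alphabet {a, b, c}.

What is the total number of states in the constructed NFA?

14

Building bottom-up:
Each of the 6 symbol leaves contributes a 2-state fragment.
  ca = 4 states
  cb = 4 states
  aa = 4 states
  ca|cb|aa = 14 states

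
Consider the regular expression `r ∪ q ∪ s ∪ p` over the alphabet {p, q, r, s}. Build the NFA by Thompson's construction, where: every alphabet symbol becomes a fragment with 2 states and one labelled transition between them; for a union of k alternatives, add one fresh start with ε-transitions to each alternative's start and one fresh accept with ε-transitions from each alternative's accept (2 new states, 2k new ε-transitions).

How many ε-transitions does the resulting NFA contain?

8

Building bottom-up:
Each of the 4 symbol leaves contributes 0 ε-transitions.
  r ∪ q ∪ s ∪ p = 8 ε-transitions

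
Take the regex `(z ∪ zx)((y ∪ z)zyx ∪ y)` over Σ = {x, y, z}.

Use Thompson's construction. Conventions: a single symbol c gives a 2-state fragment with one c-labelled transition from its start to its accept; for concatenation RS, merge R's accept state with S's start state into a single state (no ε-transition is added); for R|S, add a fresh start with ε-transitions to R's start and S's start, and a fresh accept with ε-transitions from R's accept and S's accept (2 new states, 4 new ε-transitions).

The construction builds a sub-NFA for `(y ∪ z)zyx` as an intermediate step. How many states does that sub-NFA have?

9

Fragment for `(y ∪ z)zyx`:
Each of the 5 symbol leaves contributes a 2-state fragment.
  y ∪ z : 6 states
  (y ∪ z)zyx : 9 states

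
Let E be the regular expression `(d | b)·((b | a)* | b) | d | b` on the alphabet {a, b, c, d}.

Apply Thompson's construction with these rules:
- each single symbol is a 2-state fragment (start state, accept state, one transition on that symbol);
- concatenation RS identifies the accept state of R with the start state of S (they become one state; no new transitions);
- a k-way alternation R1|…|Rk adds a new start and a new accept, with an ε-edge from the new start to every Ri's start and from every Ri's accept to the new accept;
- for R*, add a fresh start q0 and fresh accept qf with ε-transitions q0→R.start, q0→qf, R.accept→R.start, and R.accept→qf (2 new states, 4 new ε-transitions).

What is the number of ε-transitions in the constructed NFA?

22

Recursing over subexpressions:
Each of the 7 symbol leaves contributes 0 ε-transitions.
  d | b : 4 ε-transitions
  b | a : 4 ε-transitions
  (b | a)* : 8 ε-transitions
  (b | a)* | b : 12 ε-transitions
  (d | b)·((b | a)* | b) : 16 ε-transitions
  (d | b)·((b | a)* | b) | d | b : 22 ε-transitions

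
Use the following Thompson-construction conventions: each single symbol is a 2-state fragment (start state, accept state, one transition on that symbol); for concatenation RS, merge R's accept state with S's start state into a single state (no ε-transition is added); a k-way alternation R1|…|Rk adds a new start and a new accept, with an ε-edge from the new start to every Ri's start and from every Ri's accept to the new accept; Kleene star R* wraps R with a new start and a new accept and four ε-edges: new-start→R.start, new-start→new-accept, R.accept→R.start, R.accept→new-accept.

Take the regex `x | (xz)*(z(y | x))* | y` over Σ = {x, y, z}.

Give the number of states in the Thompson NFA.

Bottom-up over the parse tree:
Each of the 7 symbol leaves contributes a 2-state fragment.
  xz = 3 states
  (xz)* = 5 states
  y | x = 6 states
  z(y | x) = 7 states
  (z(y | x))* = 9 states
  (xz)*(z(y | x))* = 13 states
  x | (xz)*(z(y | x))* | y = 19 states

19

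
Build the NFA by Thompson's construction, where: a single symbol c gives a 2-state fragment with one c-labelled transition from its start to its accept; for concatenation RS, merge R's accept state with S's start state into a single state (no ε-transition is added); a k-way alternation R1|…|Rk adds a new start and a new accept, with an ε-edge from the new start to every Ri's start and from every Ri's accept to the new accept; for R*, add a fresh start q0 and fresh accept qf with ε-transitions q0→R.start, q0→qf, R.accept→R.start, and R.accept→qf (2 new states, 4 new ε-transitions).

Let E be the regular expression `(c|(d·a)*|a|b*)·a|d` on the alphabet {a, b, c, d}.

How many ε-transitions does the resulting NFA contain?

Bottom-up over the parse tree:
Each of the 7 symbol leaves contributes 0 ε-transitions.
  d·a = 0 ε-transitions
  (d·a)* = 4 ε-transitions
  b* = 4 ε-transitions
  c|(d·a)*|a|b* = 16 ε-transitions
  (c|(d·a)*|a|b*)·a = 16 ε-transitions
  (c|(d·a)*|a|b*)·a|d = 20 ε-transitions

20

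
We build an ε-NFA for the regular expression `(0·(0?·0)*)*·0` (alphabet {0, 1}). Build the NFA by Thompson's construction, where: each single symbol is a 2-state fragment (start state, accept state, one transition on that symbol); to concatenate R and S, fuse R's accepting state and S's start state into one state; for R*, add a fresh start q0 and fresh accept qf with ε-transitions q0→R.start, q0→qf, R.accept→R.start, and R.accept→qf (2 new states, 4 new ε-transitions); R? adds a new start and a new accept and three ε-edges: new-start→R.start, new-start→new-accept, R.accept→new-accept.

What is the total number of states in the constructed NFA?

Bottom-up over the parse tree:
Each of the 4 symbol leaves contributes a 2-state fragment.
  0? — 4 states
  0?·0 — 5 states
  (0?·0)* — 7 states
  0·(0?·0)* — 8 states
  (0·(0?·0)*)* — 10 states
  (0·(0?·0)*)*·0 — 11 states

11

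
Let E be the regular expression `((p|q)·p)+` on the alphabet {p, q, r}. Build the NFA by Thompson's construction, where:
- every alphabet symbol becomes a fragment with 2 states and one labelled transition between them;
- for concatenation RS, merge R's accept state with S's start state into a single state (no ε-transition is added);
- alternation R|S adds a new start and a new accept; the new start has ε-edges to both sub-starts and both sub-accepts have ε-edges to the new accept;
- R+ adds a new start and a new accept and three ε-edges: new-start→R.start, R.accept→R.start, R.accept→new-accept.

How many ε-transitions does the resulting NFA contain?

Bottom-up over the parse tree:
Each of the 3 symbol leaves contributes 0 ε-transitions.
  p|q — 4 ε-transitions
  (p|q)·p — 4 ε-transitions
  ((p|q)·p)+ — 7 ε-transitions

7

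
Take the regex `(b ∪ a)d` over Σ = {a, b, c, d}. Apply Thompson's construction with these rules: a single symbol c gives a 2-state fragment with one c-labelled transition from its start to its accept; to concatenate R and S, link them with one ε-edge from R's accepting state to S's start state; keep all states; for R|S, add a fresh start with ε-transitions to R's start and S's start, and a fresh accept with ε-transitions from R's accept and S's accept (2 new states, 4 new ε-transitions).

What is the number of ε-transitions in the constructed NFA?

5

Per subexpression:
Each of the 3 symbol leaves contributes 0 ε-transitions.
  b ∪ a = 4 ε-transitions
  (b ∪ a)d = 5 ε-transitions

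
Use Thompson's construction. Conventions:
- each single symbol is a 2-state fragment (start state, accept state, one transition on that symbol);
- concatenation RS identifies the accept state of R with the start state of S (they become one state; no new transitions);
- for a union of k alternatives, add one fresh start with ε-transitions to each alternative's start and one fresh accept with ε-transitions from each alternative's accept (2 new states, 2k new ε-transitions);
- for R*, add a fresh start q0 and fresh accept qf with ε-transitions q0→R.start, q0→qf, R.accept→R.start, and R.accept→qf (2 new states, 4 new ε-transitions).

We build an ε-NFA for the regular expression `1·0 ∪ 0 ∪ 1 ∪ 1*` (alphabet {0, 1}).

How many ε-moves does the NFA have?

By structural recursion:
Each of the 5 symbol leaves contributes 0 ε-transitions.
  1·0 → 0 ε-transitions
  1* → 4 ε-transitions
  1·0 ∪ 0 ∪ 1 ∪ 1* → 12 ε-transitions

12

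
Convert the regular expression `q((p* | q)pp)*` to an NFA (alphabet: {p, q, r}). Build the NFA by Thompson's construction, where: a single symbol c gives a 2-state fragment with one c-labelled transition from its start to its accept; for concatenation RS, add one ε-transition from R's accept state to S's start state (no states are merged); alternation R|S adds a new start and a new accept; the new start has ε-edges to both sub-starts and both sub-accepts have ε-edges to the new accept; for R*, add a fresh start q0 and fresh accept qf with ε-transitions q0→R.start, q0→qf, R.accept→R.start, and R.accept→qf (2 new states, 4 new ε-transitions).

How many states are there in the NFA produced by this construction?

16

By structural recursion:
Each of the 5 symbol leaves contributes a 2-state fragment.
  p* = 4 states
  p* | q = 8 states
  (p* | q)pp = 12 states
  ((p* | q)pp)* = 14 states
  q((p* | q)pp)* = 16 states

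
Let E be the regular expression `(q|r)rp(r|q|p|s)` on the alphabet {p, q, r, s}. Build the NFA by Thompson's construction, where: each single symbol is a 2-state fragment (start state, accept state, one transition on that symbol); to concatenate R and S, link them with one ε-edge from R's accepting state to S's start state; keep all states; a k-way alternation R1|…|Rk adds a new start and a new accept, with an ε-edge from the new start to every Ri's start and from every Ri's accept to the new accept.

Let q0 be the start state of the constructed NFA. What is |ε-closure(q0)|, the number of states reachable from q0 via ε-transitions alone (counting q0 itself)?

3

Compute the ε-closure size of each fragment's start state recursively; a symbol fragment's start has no outgoing ε-edge, so its closure is just itself (size 1).
  q|r → new start ε-reaches every alternative's start; none of them accept ε, so the new accept is not reached: |ε-closure| = 1 + 1 + 1 = 3
  r|q|p|s → |ε-closure| = 1 + 1 + 1 + 1 + 1 = 5 (the new accept is not ε-reachable since no branch accepts ε)
  (q|r)rp(r|q|p|s) → same as the first factor's closure: |ε-closure| = 3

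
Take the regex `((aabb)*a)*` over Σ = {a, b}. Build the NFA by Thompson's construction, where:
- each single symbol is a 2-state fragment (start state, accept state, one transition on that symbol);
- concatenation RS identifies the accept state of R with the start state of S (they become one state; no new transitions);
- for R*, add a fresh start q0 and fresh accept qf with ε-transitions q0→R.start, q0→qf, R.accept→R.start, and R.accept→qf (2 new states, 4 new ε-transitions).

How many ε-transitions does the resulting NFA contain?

By structural recursion:
Each of the 5 symbol leaves contributes 0 ε-transitions.
  aabb → 0 ε-transitions
  (aabb)* → 4 ε-transitions
  (aabb)*a → 4 ε-transitions
  ((aabb)*a)* → 8 ε-transitions

8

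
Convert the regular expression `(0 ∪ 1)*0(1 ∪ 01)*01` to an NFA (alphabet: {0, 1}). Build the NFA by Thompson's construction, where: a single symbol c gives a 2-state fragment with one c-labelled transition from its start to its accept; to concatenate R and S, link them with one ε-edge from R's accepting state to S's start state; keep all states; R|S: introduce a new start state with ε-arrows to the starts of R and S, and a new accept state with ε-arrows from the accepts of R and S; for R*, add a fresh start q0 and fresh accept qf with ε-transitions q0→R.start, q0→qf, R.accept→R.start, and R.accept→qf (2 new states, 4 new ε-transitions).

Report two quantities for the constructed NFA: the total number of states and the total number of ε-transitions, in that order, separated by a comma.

24, 21

Bottom-up over the parse tree:
Each of the 8 symbol leaves contributes 2 states and 0 ε-transitions.
  0 ∪ 1 — 6 states, 4 ε-transitions
  (0 ∪ 1)* — 8 states, 8 ε-transitions
  01 — 4 states, 1 ε-transition
  1 ∪ 01 — 8 states, 5 ε-transitions
  (1 ∪ 01)* — 10 states, 9 ε-transitions
  (0 ∪ 1)*0(1 ∪ 01)*01 — 24 states, 21 ε-transitions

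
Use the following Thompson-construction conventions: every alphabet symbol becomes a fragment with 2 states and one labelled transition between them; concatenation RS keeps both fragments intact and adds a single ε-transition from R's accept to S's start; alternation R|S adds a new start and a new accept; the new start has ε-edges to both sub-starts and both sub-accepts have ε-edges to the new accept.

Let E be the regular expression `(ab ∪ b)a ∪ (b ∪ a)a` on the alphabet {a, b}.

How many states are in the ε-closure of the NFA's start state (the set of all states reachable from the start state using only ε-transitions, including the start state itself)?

7

Work bottom-up. For each fragment F, track |ε-closure(F.start)| and whether F's accept lies in that closure (i.e. whether F accepts ε). A single-symbol fragment has closure size 1 and does not accept ε.
  ab — C equals the left operand's closure size = 1 (its accept is not ε-reachable, so the closure stops there)
  ab ∪ b — C = 1 + 1 + 1 = 3 (the new accept is not ε-reachable since no branch accepts ε)
  (ab ∪ b)a — same as the first factor's closure: C = 3
  b ∪ a — new start ε-reaches every alternative's start; none of them accept ε, so the new accept is not reached: C = 1 + 1 + 1 = 3
  (b ∪ a)a — same as the first factor's closure: C = 3
  (ab ∪ b)a ∪ (b ∪ a)a — C = 1 + 3 + 3 = 7 (the new accept is not ε-reachable since no branch accepts ε)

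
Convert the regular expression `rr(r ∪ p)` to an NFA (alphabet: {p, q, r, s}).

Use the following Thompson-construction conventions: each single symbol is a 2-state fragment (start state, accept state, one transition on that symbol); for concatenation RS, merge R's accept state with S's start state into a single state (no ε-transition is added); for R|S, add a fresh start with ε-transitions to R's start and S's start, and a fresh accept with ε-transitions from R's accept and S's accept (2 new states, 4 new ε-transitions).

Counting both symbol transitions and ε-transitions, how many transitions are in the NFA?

Building bottom-up:
Each of the 4 symbol leaves contributes 1 transition (1 symbol, 0 ε).
  r ∪ p = 6 transitions (2 symbol, 4 ε)
  rr(r ∪ p) = 8 transitions (4 symbol, 4 ε)

8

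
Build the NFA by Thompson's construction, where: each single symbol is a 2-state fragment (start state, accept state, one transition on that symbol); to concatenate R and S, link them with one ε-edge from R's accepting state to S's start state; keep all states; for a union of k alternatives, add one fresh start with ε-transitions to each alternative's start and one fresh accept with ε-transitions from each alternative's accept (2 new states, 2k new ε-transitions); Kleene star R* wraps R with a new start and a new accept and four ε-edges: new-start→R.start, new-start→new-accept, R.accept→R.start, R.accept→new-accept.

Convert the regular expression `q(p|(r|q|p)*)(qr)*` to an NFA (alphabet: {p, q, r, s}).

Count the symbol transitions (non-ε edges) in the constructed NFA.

7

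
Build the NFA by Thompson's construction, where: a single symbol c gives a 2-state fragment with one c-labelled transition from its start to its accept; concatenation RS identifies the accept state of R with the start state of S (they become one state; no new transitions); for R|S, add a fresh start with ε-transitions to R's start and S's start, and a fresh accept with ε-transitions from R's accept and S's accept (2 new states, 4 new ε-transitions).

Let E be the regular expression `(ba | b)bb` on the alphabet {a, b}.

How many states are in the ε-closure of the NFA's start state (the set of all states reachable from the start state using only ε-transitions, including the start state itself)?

Compute the ε-closure size of each fragment's start state recursively; a symbol fragment's start has no outgoing ε-edge, so its closure is just itself (size 1).
  ba → C equals the left operand's closure size = 1 (its accept is not ε-reachable, so the closure stops there)
  ba | b → C = 1 + 1 + 1 = 3 (the new accept is not ε-reachable since no branch accepts ε)
  (ba | b)bb → same as the first factor's closure: C = 3

3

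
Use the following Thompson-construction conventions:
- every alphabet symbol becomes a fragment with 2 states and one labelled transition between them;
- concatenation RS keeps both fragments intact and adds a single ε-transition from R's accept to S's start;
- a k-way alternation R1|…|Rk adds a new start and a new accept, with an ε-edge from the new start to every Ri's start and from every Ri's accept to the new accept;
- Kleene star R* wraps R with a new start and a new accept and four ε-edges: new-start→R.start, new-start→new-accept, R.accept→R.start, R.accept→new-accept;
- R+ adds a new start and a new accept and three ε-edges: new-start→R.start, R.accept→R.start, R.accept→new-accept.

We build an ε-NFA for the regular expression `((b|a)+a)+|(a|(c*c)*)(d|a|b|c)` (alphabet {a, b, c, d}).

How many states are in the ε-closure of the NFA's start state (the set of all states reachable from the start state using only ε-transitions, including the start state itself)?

20

Let C(F) = |ε-closure(F.start)| within fragment F, and note whether F accepts ε. Symbol fragments have C = 1 and do not accept ε. Then:
  b|a — new start ε-reaches every alternative's start; none of them accept ε, so the new accept is not reached: |closure| = 1 + 1 + 1 = 3
  (b|a)+ — |closure| = 1 + 3 = 4 (the body doesn't accept ε, so the new accept is not reached)
  (b|a)+a — same as the first factor's closure: |closure| = 4
  ((b|a)+a)+ — |closure| = 1 + 4 = 5 (the body doesn't accept ε, so the new accept is not reached)
  c* — new start has ε-edges to the inner start and to the new accept, so |closure| = 2 + 1 = 3
  c*c — the left operand accepts ε, so the closure extends into the next operand (via the concat ε-link); |closure| = 3 + 1 = 4
  (c*c)* — the star's fresh start ε-reaches both the body's start and the fresh accept: |closure| = 2 + 4 = 6
  a|(c*c)* — new start ε-reaches every alternative's start; at least one alternative accepts ε, so the union's new accept is reached too: |closure| = 1 + 1 + 6 + 1 = 9
  d|a|b|c — |closure| = 1 + 1 + 1 + 1 + 1 = 5 (the new accept is not ε-reachable since no branch accepts ε)
  (a|(c*c)*)(d|a|b|c) — |closure| = 9 + 5 = 14 (closure spills across the concat boundary because the left factor accepts ε)
  ((b|a)+a)+|(a|(c*c)*)(d|a|b|c) — |closure| = 1 + 5 + 14 = 20 (the new accept is not ε-reachable since no branch accepts ε)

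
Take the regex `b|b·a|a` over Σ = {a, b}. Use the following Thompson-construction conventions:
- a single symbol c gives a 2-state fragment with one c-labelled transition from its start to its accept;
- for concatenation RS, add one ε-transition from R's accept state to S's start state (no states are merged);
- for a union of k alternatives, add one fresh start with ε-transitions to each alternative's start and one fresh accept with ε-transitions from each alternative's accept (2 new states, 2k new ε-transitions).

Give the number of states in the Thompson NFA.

10

Recursing over subexpressions:
Each of the 4 symbol leaves contributes a 2-state fragment.
  b·a → 4 states
  b|b·a|a → 10 states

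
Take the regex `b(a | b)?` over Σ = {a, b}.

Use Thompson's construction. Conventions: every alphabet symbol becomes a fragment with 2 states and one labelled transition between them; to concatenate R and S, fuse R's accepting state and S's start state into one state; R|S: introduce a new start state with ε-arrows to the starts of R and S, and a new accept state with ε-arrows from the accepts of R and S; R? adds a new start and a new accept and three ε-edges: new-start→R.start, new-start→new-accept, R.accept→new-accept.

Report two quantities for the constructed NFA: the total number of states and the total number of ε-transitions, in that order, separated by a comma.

Building bottom-up:
Each of the 3 symbol leaves contributes 2 states and 0 ε-transitions.
  a | b — 6 states, 4 ε-transitions
  (a | b)? — 8 states, 7 ε-transitions
  b(a | b)? — 9 states, 7 ε-transitions

9, 7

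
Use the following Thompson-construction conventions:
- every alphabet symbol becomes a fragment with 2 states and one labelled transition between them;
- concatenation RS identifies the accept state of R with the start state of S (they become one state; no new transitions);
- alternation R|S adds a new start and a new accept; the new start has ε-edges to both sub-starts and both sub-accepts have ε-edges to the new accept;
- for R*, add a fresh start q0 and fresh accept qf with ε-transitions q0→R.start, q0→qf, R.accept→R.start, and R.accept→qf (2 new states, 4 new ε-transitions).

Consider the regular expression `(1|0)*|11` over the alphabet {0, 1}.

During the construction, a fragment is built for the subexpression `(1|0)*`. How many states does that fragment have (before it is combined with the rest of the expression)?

Fragment for `(1|0)*`:
Each of the 2 symbol leaves contributes a 2-state fragment.
  1|0 — 6 states
  (1|0)* — 8 states

8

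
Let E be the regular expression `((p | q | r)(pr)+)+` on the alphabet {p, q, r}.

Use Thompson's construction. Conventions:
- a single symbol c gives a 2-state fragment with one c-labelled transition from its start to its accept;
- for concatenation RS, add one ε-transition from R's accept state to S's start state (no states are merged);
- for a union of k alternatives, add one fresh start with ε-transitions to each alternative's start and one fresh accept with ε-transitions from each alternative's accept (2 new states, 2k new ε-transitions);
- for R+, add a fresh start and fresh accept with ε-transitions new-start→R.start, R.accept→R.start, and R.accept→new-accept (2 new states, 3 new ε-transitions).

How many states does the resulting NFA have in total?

16

Per subexpression:
Each of the 5 symbol leaves contributes a 2-state fragment.
  p | q | r : 8 states
  pr : 4 states
  (pr)+ : 6 states
  (p | q | r)(pr)+ : 14 states
  ((p | q | r)(pr)+)+ : 16 states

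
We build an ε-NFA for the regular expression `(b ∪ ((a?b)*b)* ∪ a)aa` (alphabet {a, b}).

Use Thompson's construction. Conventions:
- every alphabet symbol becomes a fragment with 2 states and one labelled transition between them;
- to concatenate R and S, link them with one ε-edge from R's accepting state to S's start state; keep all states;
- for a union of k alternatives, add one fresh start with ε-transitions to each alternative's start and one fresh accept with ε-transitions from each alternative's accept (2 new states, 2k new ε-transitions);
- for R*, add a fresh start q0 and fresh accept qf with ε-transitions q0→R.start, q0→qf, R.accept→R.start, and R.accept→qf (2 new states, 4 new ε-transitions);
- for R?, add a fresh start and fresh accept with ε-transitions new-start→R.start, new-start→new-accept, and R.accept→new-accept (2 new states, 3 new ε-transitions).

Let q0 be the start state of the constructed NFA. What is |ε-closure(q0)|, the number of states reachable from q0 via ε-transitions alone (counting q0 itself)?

14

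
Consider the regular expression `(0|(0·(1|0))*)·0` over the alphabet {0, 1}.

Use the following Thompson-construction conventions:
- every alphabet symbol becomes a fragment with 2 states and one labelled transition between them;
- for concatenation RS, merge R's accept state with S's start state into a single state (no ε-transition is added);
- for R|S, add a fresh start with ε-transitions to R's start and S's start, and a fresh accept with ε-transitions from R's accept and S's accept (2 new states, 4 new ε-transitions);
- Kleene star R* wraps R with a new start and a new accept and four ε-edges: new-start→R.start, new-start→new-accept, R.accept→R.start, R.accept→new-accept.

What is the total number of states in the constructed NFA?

Building bottom-up:
Each of the 5 symbol leaves contributes a 2-state fragment.
  1|0 = 6 states
  0·(1|0) = 7 states
  (0·(1|0))* = 9 states
  0|(0·(1|0))* = 13 states
  (0|(0·(1|0))*)·0 = 14 states

14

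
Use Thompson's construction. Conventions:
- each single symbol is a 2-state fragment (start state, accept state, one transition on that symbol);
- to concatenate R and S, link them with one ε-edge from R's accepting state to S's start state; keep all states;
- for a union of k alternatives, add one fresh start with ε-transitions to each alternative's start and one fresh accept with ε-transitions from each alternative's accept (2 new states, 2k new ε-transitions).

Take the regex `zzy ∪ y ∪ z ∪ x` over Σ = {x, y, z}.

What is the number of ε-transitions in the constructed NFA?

10

Bottom-up over the parse tree:
Each of the 6 symbol leaves contributes 0 ε-transitions.
  zzy = 2 ε-transitions
  zzy ∪ y ∪ z ∪ x = 10 ε-transitions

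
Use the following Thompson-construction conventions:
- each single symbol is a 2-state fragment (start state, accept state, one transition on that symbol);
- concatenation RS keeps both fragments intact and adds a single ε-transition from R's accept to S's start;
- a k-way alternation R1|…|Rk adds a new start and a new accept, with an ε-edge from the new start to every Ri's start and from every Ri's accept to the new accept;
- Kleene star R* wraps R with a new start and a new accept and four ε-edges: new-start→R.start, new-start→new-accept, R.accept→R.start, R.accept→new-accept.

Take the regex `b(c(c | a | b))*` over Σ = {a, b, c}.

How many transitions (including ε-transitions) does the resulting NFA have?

17

Recursing over subexpressions:
Each of the 5 symbol leaves contributes 1 transition (1 symbol, 0 ε).
  c | a | b → 9 transitions (3 symbol, 6 ε)
  c(c | a | b) → 11 transitions (4 symbol, 7 ε)
  (c(c | a | b))* → 15 transitions (4 symbol, 11 ε)
  b(c(c | a | b))* → 17 transitions (5 symbol, 12 ε)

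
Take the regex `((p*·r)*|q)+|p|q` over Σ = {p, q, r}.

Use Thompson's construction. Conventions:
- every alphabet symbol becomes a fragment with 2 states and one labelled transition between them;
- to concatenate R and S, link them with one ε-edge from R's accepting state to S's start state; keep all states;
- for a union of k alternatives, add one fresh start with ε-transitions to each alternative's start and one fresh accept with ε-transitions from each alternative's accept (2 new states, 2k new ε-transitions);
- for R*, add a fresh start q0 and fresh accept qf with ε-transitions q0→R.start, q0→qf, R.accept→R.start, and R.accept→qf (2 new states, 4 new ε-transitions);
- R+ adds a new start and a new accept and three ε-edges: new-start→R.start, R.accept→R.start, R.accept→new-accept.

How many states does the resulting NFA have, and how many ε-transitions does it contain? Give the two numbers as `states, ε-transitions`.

20, 22

By structural recursion:
Each of the 5 symbol leaves contributes 2 states and 0 ε-transitions.
  p* = 4 states, 4 ε-transitions
  p*·r = 6 states, 5 ε-transitions
  (p*·r)* = 8 states, 9 ε-transitions
  (p*·r)*|q = 12 states, 13 ε-transitions
  ((p*·r)*|q)+ = 14 states, 16 ε-transitions
  ((p*·r)*|q)+|p|q = 20 states, 22 ε-transitions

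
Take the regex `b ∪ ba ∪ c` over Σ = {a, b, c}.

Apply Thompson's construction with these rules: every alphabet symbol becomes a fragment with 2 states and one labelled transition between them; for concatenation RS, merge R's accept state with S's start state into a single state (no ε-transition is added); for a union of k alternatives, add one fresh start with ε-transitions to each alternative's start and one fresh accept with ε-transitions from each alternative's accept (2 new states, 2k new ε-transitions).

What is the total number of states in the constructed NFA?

Bottom-up over the parse tree:
Each of the 4 symbol leaves contributes a 2-state fragment.
  ba — 3 states
  b ∪ ba ∪ c — 9 states

9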